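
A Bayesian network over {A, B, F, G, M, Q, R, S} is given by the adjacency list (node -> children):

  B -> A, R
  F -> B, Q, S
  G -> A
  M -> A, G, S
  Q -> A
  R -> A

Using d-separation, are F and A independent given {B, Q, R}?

There are 5 undirected paths between F and A; checking each against the conditioning set {B, Q, R}:
Path 1: F → S ← M → G → A
  S is a collider here and neither S nor any of its descendants is conditioned on, so the collider stays closed — the path is blocked at S.
Path 2: F → S ← M → A
  S is a collider here and neither S nor any of its descendants is conditioned on, so the collider stays closed — the path is blocked at S.
Path 3: F → B → A
  B is a chain here and B is conditioned on, so the path is blocked at B.
Path 4: F → B → R → A
  B is a chain here and B is conditioned on, so the path is blocked at B.
Path 5: F → Q → A
  Q is a chain here and Q is conditioned on, so the path is blocked at Q.
All paths are blocked; F ⊥ A | {B, Q, R} holds.

Yes — F and A are d-separated given {B, Q, R}.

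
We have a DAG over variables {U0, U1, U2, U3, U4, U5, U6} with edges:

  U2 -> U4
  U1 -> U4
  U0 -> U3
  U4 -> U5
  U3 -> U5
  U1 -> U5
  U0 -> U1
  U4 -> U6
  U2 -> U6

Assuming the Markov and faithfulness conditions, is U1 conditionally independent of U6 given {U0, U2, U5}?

Enumerating the 6 paths from U1 to U6 and testing each for blocking by {U0, U2, U5}:
Path 1: U1 ← U0 → U3 → U5 ← U4 ← U2 → U6
  U0 is a fork here and U0 is conditioned on, so the path is blocked at U0.
Path 2: U1 ← U0 → U3 → U5 ← U4 → U6
  U0 is a fork here and U0 is conditioned on, so the path is blocked at U0.
Path 3: U1 → U5 ← U4 ← U2 → U6
  U2 is a fork here and U2 is conditioned on, so the path is blocked at U2.
Path 4: U1 → U5 ← U4 → U6
  U5 is a collider and U5 is conditioned on, which opens it; U4 is a fork and U4 is not conditioned on — no node blocks this path, so it is active.
Path 5: U1 → U4 ← U2 → U6
  U2 is a fork here and U2 is conditioned on, so the path is blocked at U2.
Path 6: U1 → U4 → U6
  U4 is a chain and U4 is not conditioned on — no node blocks this path, so it is active.
Because an active path exists, U1 and U6 are not d-separated.

No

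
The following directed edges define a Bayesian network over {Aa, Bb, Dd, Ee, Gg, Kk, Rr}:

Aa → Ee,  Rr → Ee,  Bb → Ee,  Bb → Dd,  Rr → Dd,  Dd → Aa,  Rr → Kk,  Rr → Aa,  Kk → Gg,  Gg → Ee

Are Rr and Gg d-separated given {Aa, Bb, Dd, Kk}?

Yes

There are 6 undirected paths between Rr and Gg; checking each against the conditioning set {Aa, Bb, Dd, Kk}:
Path 1: Rr → Aa → Ee ← Gg
  Aa is a chain here and Aa is conditioned on, so the path is blocked at Aa.
Path 2: Rr → Aa ← Dd ← Bb → Ee ← Gg
  Dd is a chain here and Dd is conditioned on, so the path is blocked at Dd.
Path 3: Rr → Ee ← Gg
  Ee is a collider here and neither Ee nor any of its descendants is conditioned on, so the collider stays closed — the path is blocked at Ee.
Path 4: Rr → Dd → Aa → Ee ← Gg
  Dd is a chain here and Dd is conditioned on, so the path is blocked at Dd.
Path 5: Rr → Dd ← Bb → Ee ← Gg
  Bb is a fork here and Bb is conditioned on, so the path is blocked at Bb.
Path 6: Rr → Kk → Gg
  Kk is a chain here and Kk is conditioned on, so the path is blocked at Kk.
Since every path is blocked, d-separation holds.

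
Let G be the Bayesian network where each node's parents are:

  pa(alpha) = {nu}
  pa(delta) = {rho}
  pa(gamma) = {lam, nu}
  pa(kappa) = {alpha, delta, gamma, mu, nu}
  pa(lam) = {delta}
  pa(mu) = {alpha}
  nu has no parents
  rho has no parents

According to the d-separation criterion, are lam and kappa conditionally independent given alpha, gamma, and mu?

Enumerating the 5 paths from lam to kappa and testing each for blocking by {alpha, gamma, mu}:
  1. lam ← delta → kappa — delta:fork[open] ⇒ active
  2. lam → gamma → kappa — gamma:chain[blocks] ⇒ blocked
  3. lam → gamma ← nu → kappa — gamma:collider[open]; nu:fork[open] ⇒ active
  4. lam → gamma ← nu → alpha → kappa — gamma:collider[open]; nu:fork[open]; alpha:chain[blocks] ⇒ blocked
  5. lam → gamma ← nu → alpha → mu → kappa — gamma:collider[open]; nu:fork[open]; alpha:chain[blocks]; mu:chain[blocks] ⇒ blocked
Since the path lam ← delta → kappa is active, lam and kappa are not d-separated given {alpha, gamma, mu}.

No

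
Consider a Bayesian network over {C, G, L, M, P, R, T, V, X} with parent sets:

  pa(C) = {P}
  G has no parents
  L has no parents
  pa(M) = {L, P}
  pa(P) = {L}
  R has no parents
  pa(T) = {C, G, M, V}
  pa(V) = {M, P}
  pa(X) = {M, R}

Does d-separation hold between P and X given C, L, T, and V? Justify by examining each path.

No — P and X are not d-separated given {C, L, T, V}.

Enumerating the 6 paths from P to X and testing each for blocking by {C, L, T, V}:
Path 1: P → V → T ← M → X
  V is a chain here and V is conditioned on, so the path is blocked at V.
Path 2: P → V ← M → X
  V is a collider and V is conditioned on, which opens it; M is a fork and M is not conditioned on — no node blocks this path, so it is active.
Path 3: P ← L → M → X
  L is a fork here and L is conditioned on, so the path is blocked at L.
Path 4: P → M → X
  M is a chain and M is not conditioned on — no node blocks this path, so it is active.
Path 5: P → C → T ← V ← M → X
  C is a chain here and C is conditioned on, so the path is blocked at C.
Path 6: P → C → T ← M → X
  C is a chain here and C is conditioned on, so the path is blocked at C.
Because an active path exists, P and X are not d-separated.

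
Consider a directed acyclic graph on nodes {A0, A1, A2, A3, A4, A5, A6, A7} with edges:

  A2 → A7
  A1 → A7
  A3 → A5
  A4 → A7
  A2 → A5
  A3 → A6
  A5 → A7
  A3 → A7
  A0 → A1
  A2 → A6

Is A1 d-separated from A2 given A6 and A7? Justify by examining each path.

Enumerating the 5 paths from A1 to A2 and testing each for blocking by {A6, A7}:
Path 1: A1 → A7 ← A3 → A6 ← A2
  A7 is a collider and A7 is conditioned on, which opens it; A3 is a fork and A3 is not conditioned on; A6 is a collider and A6 is conditioned on, which opens it — no node blocks this path, so it is active.
Path 2: A1 → A7 ← A3 → A5 ← A2
  A7 is a collider and A7 is conditioned on, which opens it; A3 is a fork and A3 is not conditioned on; A5 is a collider and its descendant A7 is conditioned on, which opens it — no node blocks this path, so it is active.
Path 3: A1 → A7 ← A2
  A7 is a collider and A7 is conditioned on, which opens it — no node blocks this path, so it is active.
Path 4: A1 → A7 ← A5 ← A3 → A6 ← A2
  A7 is a collider and A7 is conditioned on, which opens it; A5 is a chain and A5 is not conditioned on; A3 is a fork and A3 is not conditioned on; A6 is a collider and A6 is conditioned on, which opens it — no node blocks this path, so it is active.
Path 5: A1 → A7 ← A5 ← A2
  A7 is a collider and A7 is conditioned on, which opens it; A5 is a chain and A5 is not conditioned on — no node blocks this path, so it is active.
Because an active path exists, A1 and A2 are not d-separated.

No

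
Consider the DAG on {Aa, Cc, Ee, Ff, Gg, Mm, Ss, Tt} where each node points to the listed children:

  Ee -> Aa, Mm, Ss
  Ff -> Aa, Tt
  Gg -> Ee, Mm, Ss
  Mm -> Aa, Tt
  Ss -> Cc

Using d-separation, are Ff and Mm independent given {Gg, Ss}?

Yes

We examine all 5 paths between Ff and Mm:
Path 1: Ff → Tt ← Mm
  Tt is a collider here and neither Tt nor any of its descendants is conditioned on, so the collider stays closed — the path is blocked at Tt.
Path 2: Ff → Aa ← Mm
  Aa is a collider here and neither Aa nor any of its descendants is conditioned on, so the collider stays closed — the path is blocked at Aa.
Path 3: Ff → Aa ← Ee → Mm
  Aa is a collider here and neither Aa nor any of its descendants is conditioned on, so the collider stays closed — the path is blocked at Aa.
Path 4: Ff → Aa ← Ee ← Gg → Mm
  Aa is a collider here and neither Aa nor any of its descendants is conditioned on, so the collider stays closed — the path is blocked at Aa.
Path 5: Ff → Aa ← Ee → Ss ← Gg → Mm
  Aa is a collider here and neither Aa nor any of its descendants is conditioned on, so the collider stays closed — the path is blocked at Aa.
All paths are blocked; Ff ⊥ Mm | {Gg, Ss} holds.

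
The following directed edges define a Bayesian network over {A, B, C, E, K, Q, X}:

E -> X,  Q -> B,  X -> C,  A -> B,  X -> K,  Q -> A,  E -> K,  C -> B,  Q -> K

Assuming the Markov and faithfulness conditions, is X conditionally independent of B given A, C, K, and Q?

Yes — X and B are d-separated given {A, C, K, Q}.

We examine all 5 paths between X and B:
Path 1: X → K ← Q → A → B
  Q is a fork here and Q is conditioned on, so the path is blocked at Q.
Path 2: X → K ← Q → B
  Q is a fork here and Q is conditioned on, so the path is blocked at Q.
Path 3: X ← E → K ← Q → A → B
  Q is a fork here and Q is conditioned on, so the path is blocked at Q.
Path 4: X ← E → K ← Q → B
  Q is a fork here and Q is conditioned on, so the path is blocked at Q.
Path 5: X → C → B
  C is a chain here and C is conditioned on, so the path is blocked at C.
Since every path is blocked, d-separation holds.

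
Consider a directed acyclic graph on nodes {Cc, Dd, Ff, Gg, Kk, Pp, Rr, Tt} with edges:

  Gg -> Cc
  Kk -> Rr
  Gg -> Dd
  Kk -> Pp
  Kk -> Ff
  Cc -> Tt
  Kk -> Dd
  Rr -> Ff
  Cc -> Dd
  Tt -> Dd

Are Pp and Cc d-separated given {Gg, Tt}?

There are 3 undirected paths between Pp and Cc; checking each against the conditioning set {Gg, Tt}:
Path 1: Pp ← Kk → Dd ← Gg → Cc
  Dd is a collider here and neither Dd nor any of its descendants is conditioned on, so the collider stays closed — the path is blocked at Dd.
Path 2: Pp ← Kk → Dd ← Cc
  Dd is a collider here and neither Dd nor any of its descendants is conditioned on, so the collider stays closed — the path is blocked at Dd.
Path 3: Pp ← Kk → Dd ← Tt ← Cc
  Dd is a collider here and neither Dd nor any of its descendants is conditioned on, so the collider stays closed — the path is blocked at Dd.
All paths are blocked; Pp ⊥ Cc | {Gg, Tt} holds.

Yes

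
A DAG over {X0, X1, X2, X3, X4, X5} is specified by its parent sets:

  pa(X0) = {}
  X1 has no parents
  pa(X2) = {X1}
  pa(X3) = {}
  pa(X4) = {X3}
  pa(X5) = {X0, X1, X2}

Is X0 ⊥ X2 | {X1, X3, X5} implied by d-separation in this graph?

2 paths connect X0 and X2; each must be blocked for d-separation to hold:
Path 1: X0 → X5 ← X1 → X2
  X1 is a fork here and X1 is conditioned on, so the path is blocked at X1.
Path 2: X0 → X5 ← X2
  X5 is a collider and X5 is conditioned on, which opens it — no node blocks this path, so it is active.
Because an active path exists, X0 and X2 are not d-separated.

No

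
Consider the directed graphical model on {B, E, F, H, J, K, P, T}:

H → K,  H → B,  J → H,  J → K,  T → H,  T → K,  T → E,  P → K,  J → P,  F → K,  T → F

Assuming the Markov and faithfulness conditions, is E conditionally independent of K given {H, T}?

There are 5 undirected paths between E and K; checking each against the conditioning set {H, T}:
Path 1: E ← T → K
  T is a fork here and T is conditioned on, so the path is blocked at T.
Path 2: E ← T → F → K
  T is a fork here and T is conditioned on, so the path is blocked at T.
Path 3: E ← T → H → K
  T is a fork here and T is conditioned on, so the path is blocked at T.
Path 4: E ← T → H ← J → K
  T is a fork here and T is conditioned on, so the path is blocked at T.
Path 5: E ← T → H ← J → P → K
  T is a fork here and T is conditioned on, so the path is blocked at T.
All paths are blocked; E ⊥ K | {H, T} holds.

Yes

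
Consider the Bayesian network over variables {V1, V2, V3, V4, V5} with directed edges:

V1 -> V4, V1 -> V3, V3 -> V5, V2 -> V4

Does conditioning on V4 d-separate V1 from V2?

No

Only one path connects V1 and V2:
Path 1: V1 → V4 ← V2
  V4 is a collider and V4 is conditioned on, which opens it — no node blocks this path, so it is active.
Since the path V1 → V4 ← V2 is active, V1 and V2 are not d-separated given {V4}.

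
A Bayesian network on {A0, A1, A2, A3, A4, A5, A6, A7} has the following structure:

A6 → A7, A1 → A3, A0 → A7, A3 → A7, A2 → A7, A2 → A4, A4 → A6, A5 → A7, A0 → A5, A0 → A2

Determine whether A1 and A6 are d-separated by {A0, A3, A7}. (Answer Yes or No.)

There are 4 undirected paths between A1 and A6; checking each against the conditioning set {A0, A3, A7}:
Path 1: A1 → A3 → A7 ← A2 → A4 → A6
  A3 is a chain here and A3 is conditioned on, so the path is blocked at A3.
Path 2: A1 → A3 → A7 ← A0 → A2 → A4 → A6
  A3 is a chain here and A3 is conditioned on, so the path is blocked at A3.
Path 3: A1 → A3 → A7 ← A5 ← A0 → A2 → A4 → A6
  A3 is a chain here and A3 is conditioned on, so the path is blocked at A3.
Path 4: A1 → A3 → A7 ← A6
  A3 is a chain here and A3 is conditioned on, so the path is blocked at A3.
Every path is blocked, so A1 and A6 are d-separated given {A0, A3, A7}.

Yes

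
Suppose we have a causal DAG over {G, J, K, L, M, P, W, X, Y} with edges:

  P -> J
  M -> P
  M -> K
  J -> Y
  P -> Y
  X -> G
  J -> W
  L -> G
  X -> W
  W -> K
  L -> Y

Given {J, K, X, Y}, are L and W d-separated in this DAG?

No

5 paths connect L and W; each must be blocked for d-separation to hold:
Path 1: L → Y ← P ← M → K ← W
  Y is a collider and Y is conditioned on, which opens it; P is a chain and P is not conditioned on; M is a fork and M is not conditioned on; K is a collider and K is conditioned on, which opens it — no node blocks this path, so it is active.
Path 2: L → Y ← P → J → W
  J is a chain here and J is conditioned on, so the path is blocked at J.
Path 3: L → Y ← J ← P ← M → K ← W
  J is a chain here and J is conditioned on, so the path is blocked at J.
Path 4: L → Y ← J → W
  J is a fork here and J is conditioned on, so the path is blocked at J.
Path 5: L → G ← X → W
  G is a collider here and neither G nor any of its descendants is conditioned on, so the collider stays closed — the path is blocked at G.
At least one path is unblocked, so d-separation fails.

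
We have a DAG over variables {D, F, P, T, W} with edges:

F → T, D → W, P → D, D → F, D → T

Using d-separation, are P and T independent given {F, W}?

No — P and T are not d-separated given {F, W}.

We examine all 2 paths between P and T:
  1. P → D → F → T — D:chain[open]; F:chain[blocks] ⇒ blocked
  2. P → D → T — D:chain[open] ⇒ active
Since the path P → D → T is active, P and T are not d-separated given {F, W}.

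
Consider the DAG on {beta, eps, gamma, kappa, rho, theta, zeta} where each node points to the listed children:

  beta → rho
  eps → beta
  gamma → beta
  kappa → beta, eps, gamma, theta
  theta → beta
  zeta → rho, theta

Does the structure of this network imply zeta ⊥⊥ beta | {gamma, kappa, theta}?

We examine all 5 paths between zeta and beta:
Path 1: zeta → rho ← beta
  rho is a collider here and neither rho nor any of its descendants is conditioned on, so the collider stays closed — the path is blocked at rho.
Path 2: zeta → theta → beta
  theta is a chain here and theta is conditioned on, so the path is blocked at theta.
Path 3: zeta → theta ← kappa → beta
  kappa is a fork here and kappa is conditioned on, so the path is blocked at kappa.
Path 4: zeta → theta ← kappa → eps → beta
  kappa is a fork here and kappa is conditioned on, so the path is blocked at kappa.
Path 5: zeta → theta ← kappa → gamma → beta
  kappa is a fork here and kappa is conditioned on, so the path is blocked at kappa.
Every path is blocked, so zeta and beta are d-separated given {gamma, kappa, theta}.

Yes — zeta and beta are d-separated given {gamma, kappa, theta}.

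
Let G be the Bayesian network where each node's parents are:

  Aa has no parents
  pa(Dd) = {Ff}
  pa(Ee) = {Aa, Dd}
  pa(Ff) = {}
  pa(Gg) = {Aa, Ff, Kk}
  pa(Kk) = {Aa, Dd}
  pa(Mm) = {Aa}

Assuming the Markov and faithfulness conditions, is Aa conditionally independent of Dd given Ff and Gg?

Enumerating the 5 paths from Aa to Dd and testing each for blocking by {Ff, Gg}:
  1. Aa → Ee ← Dd — Ee:collider[blocks] ⇒ blocked
  2. Aa → Kk → Gg ← Ff → Dd — Kk:chain[open]; Gg:collider[open]; Ff:fork[blocks] ⇒ blocked
  3. Aa → Kk ← Dd — Kk:collider[open] ⇒ active
  4. Aa → Gg ← Kk ← Dd — Gg:collider[open]; Kk:chain[open] ⇒ active
  5. Aa → Gg ← Ff → Dd — Gg:collider[open]; Ff:fork[blocks] ⇒ blocked
Because an active path exists, Aa and Dd are not d-separated.

No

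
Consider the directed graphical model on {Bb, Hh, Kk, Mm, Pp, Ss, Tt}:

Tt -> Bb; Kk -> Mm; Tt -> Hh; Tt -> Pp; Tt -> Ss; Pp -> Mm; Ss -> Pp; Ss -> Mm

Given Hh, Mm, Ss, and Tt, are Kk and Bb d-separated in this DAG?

Enumerating the 4 paths from Kk to Bb and testing each for blocking by {Hh, Mm, Ss, Tt}:
Path 1: Kk → Mm ← Ss ← Tt → Bb
  Ss is a chain here and Ss is conditioned on, so the path is blocked at Ss.
Path 2: Kk → Mm ← Ss → Pp ← Tt → Bb
  Ss is a fork here and Ss is conditioned on, so the path is blocked at Ss.
Path 3: Kk → Mm ← Pp ← Tt → Bb
  Tt is a fork here and Tt is conditioned on, so the path is blocked at Tt.
Path 4: Kk → Mm ← Pp ← Ss ← Tt → Bb
  Ss is a chain here and Ss is conditioned on, so the path is blocked at Ss.
Since every path is blocked, d-separation holds.

Yes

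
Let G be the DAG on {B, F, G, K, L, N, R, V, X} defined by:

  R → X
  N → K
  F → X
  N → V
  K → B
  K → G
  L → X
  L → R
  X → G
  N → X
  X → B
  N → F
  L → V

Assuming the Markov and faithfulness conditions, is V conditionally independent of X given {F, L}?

No — V and X are not d-separated given {F, L}.

We examine all 6 paths between V and X:
Path 1: V ← L → R → X
  L is a fork here and L is conditioned on, so the path is blocked at L.
Path 2: V ← L → X
  L is a fork here and L is conditioned on, so the path is blocked at L.
Path 3: V ← N → K → B ← X
  B is a collider here and neither B nor any of its descendants is conditioned on, so the collider stays closed — the path is blocked at B.
Path 4: V ← N → K → G ← X
  G is a collider here and neither G nor any of its descendants is conditioned on, so the collider stays closed — the path is blocked at G.
Path 5: V ← N → X
  N is a fork and N is not conditioned on — no node blocks this path, so it is active.
Path 6: V ← N → F → X
  F is a chain here and F is conditioned on, so the path is blocked at F.
Since the path V ← N → X is active, V and X are not d-separated given {F, L}.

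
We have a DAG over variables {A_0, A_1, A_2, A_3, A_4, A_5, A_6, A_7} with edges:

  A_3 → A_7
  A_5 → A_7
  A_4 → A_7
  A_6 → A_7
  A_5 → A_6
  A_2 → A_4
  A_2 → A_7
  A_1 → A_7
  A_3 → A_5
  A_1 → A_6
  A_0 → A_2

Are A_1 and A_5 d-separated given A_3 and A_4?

6 paths connect A_1 and A_5; each must be blocked for d-separation to hold:
Path 1: A_1 → A_7 ← A_5
  A_7 is a collider here and neither A_7 nor any of its descendants is conditioned on, so the collider stays closed — the path is blocked at A_7.
Path 2: A_1 → A_7 ← A_6 ← A_5
  A_7 is a collider here and neither A_7 nor any of its descendants is conditioned on, so the collider stays closed — the path is blocked at A_7.
Path 3: A_1 → A_7 ← A_3 → A_5
  A_7 is a collider here and neither A_7 nor any of its descendants is conditioned on, so the collider stays closed — the path is blocked at A_7.
Path 4: A_1 → A_6 ← A_5
  A_6 is a collider here and neither A_6 nor any of its descendants is conditioned on, so the collider stays closed — the path is blocked at A_6.
Path 5: A_1 → A_6 → A_7 ← A_5
  A_7 is a collider here and neither A_7 nor any of its descendants is conditioned on, so the collider stays closed — the path is blocked at A_7.
Path 6: A_1 → A_6 → A_7 ← A_3 → A_5
  A_7 is a collider here and neither A_7 nor any of its descendants is conditioned on, so the collider stays closed — the path is blocked at A_7.
Since every path is blocked, d-separation holds.

Yes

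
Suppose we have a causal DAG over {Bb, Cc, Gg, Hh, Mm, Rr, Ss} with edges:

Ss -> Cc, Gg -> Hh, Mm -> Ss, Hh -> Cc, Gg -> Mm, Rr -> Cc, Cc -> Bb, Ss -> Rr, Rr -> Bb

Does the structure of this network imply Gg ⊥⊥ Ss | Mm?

We examine all 4 paths between Gg and Ss:
Path 1: Gg → Hh → Cc ← Ss
  Cc is a collider here and neither Cc nor any of its descendants is conditioned on, so the collider stays closed — the path is blocked at Cc.
Path 2: Gg → Hh → Cc → Bb ← Rr ← Ss
  Bb is a collider here and neither Bb nor any of its descendants is conditioned on, so the collider stays closed — the path is blocked at Bb.
Path 3: Gg → Hh → Cc ← Rr ← Ss
  Cc is a collider here and neither Cc nor any of its descendants is conditioned on, so the collider stays closed — the path is blocked at Cc.
Path 4: Gg → Mm → Ss
  Mm is a chain here and Mm is conditioned on, so the path is blocked at Mm.
Every path is blocked, so Gg and Ss are d-separated given {Mm}.

Yes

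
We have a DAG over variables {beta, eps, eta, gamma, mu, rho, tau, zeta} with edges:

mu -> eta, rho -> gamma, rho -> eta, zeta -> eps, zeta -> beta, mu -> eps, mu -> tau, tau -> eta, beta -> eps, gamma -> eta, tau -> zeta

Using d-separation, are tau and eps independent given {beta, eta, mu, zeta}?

Yes — tau and eps are d-separated given {beta, eta, mu, zeta}.

4 paths connect tau and eps; each must be blocked for d-separation to hold:
  1. tau → zeta → eps — zeta:chain[blocks] ⇒ blocked
  2. tau → zeta → beta → eps — zeta:chain[blocks]; beta:chain[blocks] ⇒ blocked
  3. tau ← mu → eps — mu:fork[blocks] ⇒ blocked
  4. tau → eta ← mu → eps — eta:collider[open]; mu:fork[blocks] ⇒ blocked
Every path is blocked, so tau and eps are d-separated given {beta, eta, mu, zeta}.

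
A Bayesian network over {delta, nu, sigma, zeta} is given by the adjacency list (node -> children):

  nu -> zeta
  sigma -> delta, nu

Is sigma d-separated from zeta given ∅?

There is one path between sigma and zeta:
  1. sigma → nu → zeta — nu:chain[open] ⇒ active
Since the path sigma → nu → zeta is active, sigma and zeta are not d-separated given ∅.

No — sigma and zeta are not d-separated given ∅.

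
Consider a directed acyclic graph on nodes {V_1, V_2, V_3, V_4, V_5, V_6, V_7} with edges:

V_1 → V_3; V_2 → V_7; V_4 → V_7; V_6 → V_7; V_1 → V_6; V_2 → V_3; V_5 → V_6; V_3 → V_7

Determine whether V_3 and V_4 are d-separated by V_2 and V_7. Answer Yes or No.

No — V_3 and V_4 are not d-separated given {V_2, V_7}.

We examine all 3 paths between V_3 and V_4:
  1. V_3 → V_7 ← V_4 — V_7:collider[open] ⇒ active
  2. V_3 ← V_1 → V_6 → V_7 ← V_4 — V_1:fork[open]; V_6:chain[open]; V_7:collider[open] ⇒ active
  3. V_3 ← V_2 → V_7 ← V_4 — V_2:fork[blocks]; V_7:collider[open] ⇒ blocked
Since the path V_3 → V_7 ← V_4 is active, V_3 and V_4 are not d-separated given {V_2, V_7}.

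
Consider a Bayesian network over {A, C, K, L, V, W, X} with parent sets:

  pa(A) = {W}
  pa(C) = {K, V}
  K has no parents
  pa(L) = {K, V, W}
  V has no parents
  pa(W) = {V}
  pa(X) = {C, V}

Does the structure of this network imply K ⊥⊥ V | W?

Yes — K and V are d-separated given {W}.

We examine all 4 paths between K and V:
Path 1: K → L ← V
  L is a collider here and neither L nor any of its descendants is conditioned on, so the collider stays closed — the path is blocked at L.
Path 2: K → L ← W ← V
  L is a collider here and neither L nor any of its descendants is conditioned on, so the collider stays closed — the path is blocked at L.
Path 3: K → C → X ← V
  X is a collider here and neither X nor any of its descendants is conditioned on, so the collider stays closed — the path is blocked at X.
Path 4: K → C ← V
  C is a collider here and neither C nor any of its descendants is conditioned on, so the collider stays closed — the path is blocked at C.
Since every path is blocked, d-separation holds.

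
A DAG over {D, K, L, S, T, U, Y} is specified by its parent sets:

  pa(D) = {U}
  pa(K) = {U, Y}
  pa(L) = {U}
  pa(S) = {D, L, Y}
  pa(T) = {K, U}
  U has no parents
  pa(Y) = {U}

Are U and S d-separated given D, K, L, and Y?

We examine all 5 paths between U and S:
Path 1: U → L → S
  L is a chain here and L is conditioned on, so the path is blocked at L.
Path 2: U → K ← Y → S
  Y is a fork here and Y is conditioned on, so the path is blocked at Y.
Path 3: U → T ← K ← Y → S
  T is a collider here and neither T nor any of its descendants is conditioned on, so the collider stays closed — the path is blocked at T.
Path 4: U → Y → S
  Y is a chain here and Y is conditioned on, so the path is blocked at Y.
Path 5: U → D → S
  D is a chain here and D is conditioned on, so the path is blocked at D.
Since every path is blocked, d-separation holds.

Yes — U and S are d-separated given {D, K, L, Y}.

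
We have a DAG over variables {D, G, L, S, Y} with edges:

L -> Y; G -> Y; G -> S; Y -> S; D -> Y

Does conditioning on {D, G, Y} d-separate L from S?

Yes

2 paths connect L and S; each must be blocked for d-separation to hold:
  1. L → Y → S — Y:chain[blocks] ⇒ blocked
  2. L → Y ← G → S — Y:collider[open]; G:fork[blocks] ⇒ blocked
Every path is blocked, so L and S are d-separated given {D, G, Y}.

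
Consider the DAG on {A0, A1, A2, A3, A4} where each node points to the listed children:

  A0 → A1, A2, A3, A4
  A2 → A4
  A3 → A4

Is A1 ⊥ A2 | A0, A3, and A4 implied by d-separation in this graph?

Enumerating the 3 paths from A1 to A2 and testing each for blocking by {A0, A3, A4}:
Path 1: A1 ← A0 → A4 ← A2
  A0 is a fork here and A0 is conditioned on, so the path is blocked at A0.
Path 2: A1 ← A0 → A2
  A0 is a fork here and A0 is conditioned on, so the path is blocked at A0.
Path 3: A1 ← A0 → A3 → A4 ← A2
  A0 is a fork here and A0 is conditioned on, so the path is blocked at A0.
All paths are blocked; A1 ⊥ A2 | {A0, A3, A4} holds.

Yes — A1 and A2 are d-separated given {A0, A3, A4}.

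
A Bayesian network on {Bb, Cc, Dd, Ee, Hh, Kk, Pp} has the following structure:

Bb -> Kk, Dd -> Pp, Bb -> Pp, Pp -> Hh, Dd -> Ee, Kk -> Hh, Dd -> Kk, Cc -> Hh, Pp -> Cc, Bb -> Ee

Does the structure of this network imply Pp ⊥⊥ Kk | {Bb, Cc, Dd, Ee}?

Enumerating the 6 paths from Pp to Kk and testing each for blocking by {Bb, Cc, Dd, Ee}:
  1. Pp → Hh ← Kk — Hh:collider[blocks] ⇒ blocked
  2. Pp ← Dd → Kk — Dd:fork[blocks] ⇒ blocked
  3. Pp ← Dd → Ee ← Bb → Kk — Dd:fork[blocks]; Ee:collider[open]; Bb:fork[blocks] ⇒ blocked
  4. Pp ← Bb → Kk — Bb:fork[blocks] ⇒ blocked
  5. Pp ← Bb → Ee ← Dd → Kk — Bb:fork[blocks]; Ee:collider[open]; Dd:fork[blocks] ⇒ blocked
  6. Pp → Cc → Hh ← Kk — Cc:chain[blocks]; Hh:collider[blocks] ⇒ blocked
All paths are blocked; Pp ⊥ Kk | {Bb, Cc, Dd, Ee} holds.

Yes — Pp and Kk are d-separated given {Bb, Cc, Dd, Ee}.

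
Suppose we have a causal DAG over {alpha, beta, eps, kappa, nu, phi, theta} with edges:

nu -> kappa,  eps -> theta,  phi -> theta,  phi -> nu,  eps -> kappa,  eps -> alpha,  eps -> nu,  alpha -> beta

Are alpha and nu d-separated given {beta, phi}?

3 paths connect alpha and nu; each must be blocked for d-separation to hold:
  1. alpha ← eps → nu — eps:fork[open] ⇒ active
  2. alpha ← eps → theta ← phi → nu — eps:fork[open]; theta:collider[blocks]; phi:fork[blocks] ⇒ blocked
  3. alpha ← eps → kappa ← nu — eps:fork[open]; kappa:collider[blocks] ⇒ blocked
At least one path is unblocked, so d-separation fails.

No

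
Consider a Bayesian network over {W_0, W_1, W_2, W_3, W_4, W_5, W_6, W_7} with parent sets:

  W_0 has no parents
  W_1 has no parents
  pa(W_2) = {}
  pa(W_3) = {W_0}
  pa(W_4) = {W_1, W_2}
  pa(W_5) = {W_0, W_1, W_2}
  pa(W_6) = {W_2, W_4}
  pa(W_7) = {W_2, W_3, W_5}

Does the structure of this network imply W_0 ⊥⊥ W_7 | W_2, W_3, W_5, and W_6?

Yes — W_0 and W_7 are d-separated given {W_2, W_3, W_5, W_6}.

We examine all 5 paths between W_0 and W_7:
Path 1: W_0 → W_5 → W_7
  W_5 is a chain here and W_5 is conditioned on, so the path is blocked at W_5.
Path 2: W_0 → W_5 ← W_2 → W_7
  W_2 is a fork here and W_2 is conditioned on, so the path is blocked at W_2.
Path 3: W_0 → W_5 ← W_1 → W_4 → W_6 ← W_2 → W_7
  W_2 is a fork here and W_2 is conditioned on, so the path is blocked at W_2.
Path 4: W_0 → W_5 ← W_1 → W_4 ← W_2 → W_7
  W_2 is a fork here and W_2 is conditioned on, so the path is blocked at W_2.
Path 5: W_0 → W_3 → W_7
  W_3 is a chain here and W_3 is conditioned on, so the path is blocked at W_3.
Every path is blocked, so W_0 and W_7 are d-separated given {W_2, W_3, W_5, W_6}.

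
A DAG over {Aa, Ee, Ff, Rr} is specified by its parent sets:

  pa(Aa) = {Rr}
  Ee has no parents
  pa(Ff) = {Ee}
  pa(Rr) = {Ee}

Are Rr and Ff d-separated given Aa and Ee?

Yes

The only undirected path from Rr to Ff is:
  1. Rr ← Ee → Ff — Ee:fork[blocks] ⇒ blocked
Every path is blocked, so Rr and Ff are d-separated given {Aa, Ee}.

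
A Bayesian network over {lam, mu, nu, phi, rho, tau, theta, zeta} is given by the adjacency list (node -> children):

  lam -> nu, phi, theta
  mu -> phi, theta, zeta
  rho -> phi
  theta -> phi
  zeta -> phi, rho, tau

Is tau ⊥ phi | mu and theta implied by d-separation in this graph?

No — tau and phi are not d-separated given {mu, theta}.

There are 5 undirected paths between tau and phi; checking each against the conditioning set {mu, theta}:
  1. tau ← zeta → phi — zeta:fork[open] ⇒ active
  2. tau ← zeta → rho → phi — zeta:fork[open]; rho:chain[open] ⇒ active
  3. tau ← zeta ← mu → theta ← lam → phi — zeta:chain[open]; mu:fork[blocks]; theta:collider[open]; lam:fork[open] ⇒ blocked
  4. tau ← zeta ← mu → theta → phi — zeta:chain[open]; mu:fork[blocks]; theta:chain[blocks] ⇒ blocked
  5. tau ← zeta ← mu → phi — zeta:chain[open]; mu:fork[blocks] ⇒ blocked
Because an active path exists, tau and phi are not d-separated.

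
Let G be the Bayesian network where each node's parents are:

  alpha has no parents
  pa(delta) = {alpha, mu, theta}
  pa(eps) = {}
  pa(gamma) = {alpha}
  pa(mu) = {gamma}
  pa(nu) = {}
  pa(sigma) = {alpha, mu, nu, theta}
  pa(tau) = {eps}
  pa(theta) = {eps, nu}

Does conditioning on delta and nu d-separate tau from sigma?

No — tau and sigma are not d-separated given {delta, nu}.

We examine all 6 paths between tau and sigma:
Path 1: tau ← eps → theta → sigma
  eps is a fork and eps is not conditioned on; theta is a chain and theta is not conditioned on — no node blocks this path, so it is active.
Path 2: tau ← eps → theta → delta ← mu → sigma
  eps is a fork and eps is not conditioned on; theta is a chain and theta is not conditioned on; delta is a collider and delta is conditioned on, which opens it; mu is a fork and mu is not conditioned on — no node blocks this path, so it is active.
Path 3: tau ← eps → theta → delta ← mu ← gamma ← alpha → sigma
  eps is a fork and eps is not conditioned on; theta is a chain and theta is not conditioned on; delta is a collider and delta is conditioned on, which opens it; mu is a chain and mu is not conditioned on; gamma is a chain and gamma is not conditioned on; alpha is a fork and alpha is not conditioned on — no node blocks this path, so it is active.
Path 4: tau ← eps → theta → delta ← alpha → sigma
  eps is a fork and eps is not conditioned on; theta is a chain and theta is not conditioned on; delta is a collider and delta is conditioned on, which opens it; alpha is a fork and alpha is not conditioned on — no node blocks this path, so it is active.
Path 5: tau ← eps → theta → delta ← alpha → gamma → mu → sigma
  eps is a fork and eps is not conditioned on; theta is a chain and theta is not conditioned on; delta is a collider and delta is conditioned on, which opens it; alpha is a fork and alpha is not conditioned on; gamma is a chain and gamma is not conditioned on; mu is a chain and mu is not conditioned on — no node blocks this path, so it is active.
Path 6: tau ← eps → theta ← nu → sigma
  nu is a fork here and nu is conditioned on, so the path is blocked at nu.
At least one path is unblocked, so d-separation fails.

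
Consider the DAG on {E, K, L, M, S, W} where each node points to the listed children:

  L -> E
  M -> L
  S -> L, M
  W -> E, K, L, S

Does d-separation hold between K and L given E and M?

No

4 paths connect K and L; each must be blocked for d-separation to hold:
Path 1: K ← W → S → L
  W is a fork and W is not conditioned on; S is a chain and S is not conditioned on — no node blocks this path, so it is active.
Path 2: K ← W → S → M → L
  M is a chain here and M is conditioned on, so the path is blocked at M.
Path 3: K ← W → L
  W is a fork and W is not conditioned on — no node blocks this path, so it is active.
Path 4: K ← W → E ← L
  W is a fork and W is not conditioned on; E is a collider and E is conditioned on, which opens it — no node blocks this path, so it is active.
Since the path K ← W → S → L is active, K and L are not d-separated given {E, M}.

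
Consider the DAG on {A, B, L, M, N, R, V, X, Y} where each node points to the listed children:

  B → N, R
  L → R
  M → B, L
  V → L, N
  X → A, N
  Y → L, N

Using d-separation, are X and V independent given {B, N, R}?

4 paths connect X and V; each must be blocked for d-separation to hold:
Path 1: X → N ← V
  N is a collider and N is conditioned on, which opens it — no node blocks this path, so it is active.
Path 2: X → N ← Y → L ← V
  N is a collider and N is conditioned on, which opens it; Y is a fork and Y is not conditioned on; L is a collider and its descendant R is conditioned on, which opens it — no node blocks this path, so it is active.
Path 3: X → N ← B ← M → L ← V
  B is a chain here and B is conditioned on, so the path is blocked at B.
Path 4: X → N ← B → R ← L ← V
  B is a fork here and B is conditioned on, so the path is blocked at B.
Since the path X → N ← V is active, X and V are not d-separated given {B, N, R}.

No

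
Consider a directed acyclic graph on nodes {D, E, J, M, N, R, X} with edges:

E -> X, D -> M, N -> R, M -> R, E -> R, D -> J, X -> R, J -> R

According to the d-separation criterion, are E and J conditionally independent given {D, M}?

Yes — E and J are d-separated given {D, M}.

Enumerating the 4 paths from E to J and testing each for blocking by {D, M}:
Path 1: E → X → R ← M ← D → J
  R is a collider here and neither R nor any of its descendants is conditioned on, so the collider stays closed — the path is blocked at R.
Path 2: E → X → R ← J
  R is a collider here and neither R nor any of its descendants is conditioned on, so the collider stays closed — the path is blocked at R.
Path 3: E → R ← M ← D → J
  R is a collider here and neither R nor any of its descendants is conditioned on, so the collider stays closed — the path is blocked at R.
Path 4: E → R ← J
  R is a collider here and neither R nor any of its descendants is conditioned on, so the collider stays closed — the path is blocked at R.
All paths are blocked; E ⊥ J | {D, M} holds.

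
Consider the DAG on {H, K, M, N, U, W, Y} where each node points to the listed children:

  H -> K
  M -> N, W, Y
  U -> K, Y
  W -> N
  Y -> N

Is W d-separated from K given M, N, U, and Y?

We examine all 4 paths between W and K:
Path 1: W → N ← Y ← U → K
  Y is a chain here and Y is conditioned on, so the path is blocked at Y.
Path 2: W → N ← M → Y ← U → K
  M is a fork here and M is conditioned on, so the path is blocked at M.
Path 3: W ← M → N ← Y ← U → K
  M is a fork here and M is conditioned on, so the path is blocked at M.
Path 4: W ← M → Y ← U → K
  M is a fork here and M is conditioned on, so the path is blocked at M.
All paths are blocked; W ⊥ K | {M, N, U, Y} holds.

Yes — W and K are d-separated given {M, N, U, Y}.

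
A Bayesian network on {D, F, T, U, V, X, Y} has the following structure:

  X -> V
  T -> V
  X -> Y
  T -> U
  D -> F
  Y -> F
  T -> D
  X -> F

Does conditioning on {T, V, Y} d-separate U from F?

Enumerating the 3 paths from U to F and testing each for blocking by {T, V, Y}:
  1. U ← T → D → F — T:fork[blocks]; D:chain[open] ⇒ blocked
  2. U ← T → V ← X → Y → F — T:fork[blocks]; V:collider[open]; X:fork[open]; Y:chain[blocks] ⇒ blocked
  3. U ← T → V ← X → F — T:fork[blocks]; V:collider[open]; X:fork[open] ⇒ blocked
Since every path is blocked, d-separation holds.

Yes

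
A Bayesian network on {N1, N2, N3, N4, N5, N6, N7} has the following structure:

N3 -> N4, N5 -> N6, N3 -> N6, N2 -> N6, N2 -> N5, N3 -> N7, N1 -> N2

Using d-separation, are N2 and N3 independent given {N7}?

Enumerating the 2 paths from N2 to N3 and testing each for blocking by {N7}:
Path 1: N2 → N5 → N6 ← N3
  N6 is a collider here and neither N6 nor any of its descendants is conditioned on, so the collider stays closed — the path is blocked at N6.
Path 2: N2 → N6 ← N3
  N6 is a collider here and neither N6 nor any of its descendants is conditioned on, so the collider stays closed — the path is blocked at N6.
Since every path is blocked, d-separation holds.

Yes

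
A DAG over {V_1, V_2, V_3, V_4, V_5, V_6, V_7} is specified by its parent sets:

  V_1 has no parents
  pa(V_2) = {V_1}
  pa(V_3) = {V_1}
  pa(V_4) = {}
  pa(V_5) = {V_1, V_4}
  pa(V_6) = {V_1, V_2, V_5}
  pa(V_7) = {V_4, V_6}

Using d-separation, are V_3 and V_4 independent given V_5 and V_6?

There are 6 undirected paths between V_3 and V_4; checking each against the conditioning set {V_5, V_6}:
  1. V_3 ← V_1 → V_2 → V_6 → V_7 ← V_4 — V_1:fork[open]; V_2:chain[open]; V_6:chain[blocks]; V_7:collider[blocks] ⇒ blocked
  2. V_3 ← V_1 → V_2 → V_6 ← V_5 ← V_4 — V_1:fork[open]; V_2:chain[open]; V_6:collider[open]; V_5:chain[blocks] ⇒ blocked
  3. V_3 ← V_1 → V_5 ← V_4 — V_1:fork[open]; V_5:collider[open] ⇒ active
  4. V_3 ← V_1 → V_5 → V_6 → V_7 ← V_4 — V_1:fork[open]; V_5:chain[blocks]; V_6:chain[blocks]; V_7:collider[blocks] ⇒ blocked
  5. V_3 ← V_1 → V_6 → V_7 ← V_4 — V_1:fork[open]; V_6:chain[blocks]; V_7:collider[blocks] ⇒ blocked
  6. V_3 ← V_1 → V_6 ← V_5 ← V_4 — V_1:fork[open]; V_6:collider[open]; V_5:chain[blocks] ⇒ blocked
Since the path V_3 ← V_1 → V_5 ← V_4 is active, V_3 and V_4 are not d-separated given {V_5, V_6}.

No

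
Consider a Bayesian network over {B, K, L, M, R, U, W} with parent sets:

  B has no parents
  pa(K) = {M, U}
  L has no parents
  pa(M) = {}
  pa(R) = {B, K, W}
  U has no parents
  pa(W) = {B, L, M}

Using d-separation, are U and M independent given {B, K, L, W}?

There are 3 undirected paths between U and M; checking each against the conditioning set {B, K, L, W}:
Path 1: U → K ← M
  K is a collider and K is conditioned on, which opens it — no node blocks this path, so it is active.
Path 2: U → K → R ← B → W ← M
  K is a chain here and K is conditioned on, so the path is blocked at K.
Path 3: U → K → R ← W ← M
  K is a chain here and K is conditioned on, so the path is blocked at K.
Since the path U → K ← M is active, U and M are not d-separated given {B, K, L, W}.

No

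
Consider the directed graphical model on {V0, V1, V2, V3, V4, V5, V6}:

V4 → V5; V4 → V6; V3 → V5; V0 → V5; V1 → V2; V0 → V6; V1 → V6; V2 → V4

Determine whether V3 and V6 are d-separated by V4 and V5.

3 paths connect V3 and V6; each must be blocked for d-separation to hold:
  1. V3 → V5 ← V4 ← V2 ← V1 → V6 — V5:collider[open]; V4:chain[blocks]; V2:chain[open]; V1:fork[open] ⇒ blocked
  2. V3 → V5 ← V4 → V6 — V5:collider[open]; V4:fork[blocks] ⇒ blocked
  3. V3 → V5 ← V0 → V6 — V5:collider[open]; V0:fork[open] ⇒ active
Because an active path exists, V3 and V6 are not d-separated.

No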